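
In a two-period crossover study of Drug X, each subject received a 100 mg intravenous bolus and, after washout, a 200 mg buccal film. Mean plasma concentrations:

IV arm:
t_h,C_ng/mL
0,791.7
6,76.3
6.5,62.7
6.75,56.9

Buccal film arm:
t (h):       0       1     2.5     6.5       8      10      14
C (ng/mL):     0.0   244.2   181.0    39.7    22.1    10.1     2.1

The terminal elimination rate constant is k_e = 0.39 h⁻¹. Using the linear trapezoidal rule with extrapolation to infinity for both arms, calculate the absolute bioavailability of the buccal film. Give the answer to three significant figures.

F = 0.177

Trapezoidal AUC_0→6.75 (IV):
  [0→6]: (791.7+76.3)/2 × 6 = 2604.0
  [6→6.5]: (76.3+62.7)/2 × 0.5 = 34.75
  [6.5→6.75]: (62.7+56.9)/2 × 0.25 = 14.95
  Sum = 2653.7 ng/mL·h
IV tail: 56.9/0.39 = 145.897; AUC_iv,0→∞ = 2653.7 + 145.897 = 2799.597 ng/mL·h
Trapezoidal AUC_0→14 (buccal film):
  [0→1]: (0.0+244.2)/2 × 1 = 122.1
  [1→2.5]: (244.2+181.0)/2 × 1.5 = 318.9
  [2.5→6.5]: (181.0+39.7)/2 × 4 = 441.4
  [6.5→8]: (39.7+22.1)/2 × 1.5 = 46.35
  [8→10]: (22.1+10.1)/2 × 2 = 32.2
  [10→14]: (10.1+2.1)/2 × 4 = 24.4
  Sum = 985.35 ng/mL·h
buccal film tail: 2.1/0.39 = 5.385; AUC_ev,0→∞ = 985.35 + 5.385 = 990.735 ng/mL·h
F = (AUC_ev/D_ev)/(AUC_iv/D_iv) = (990.735/200)/(2799.597/100) = 4.953675/27.99597 = 0.1769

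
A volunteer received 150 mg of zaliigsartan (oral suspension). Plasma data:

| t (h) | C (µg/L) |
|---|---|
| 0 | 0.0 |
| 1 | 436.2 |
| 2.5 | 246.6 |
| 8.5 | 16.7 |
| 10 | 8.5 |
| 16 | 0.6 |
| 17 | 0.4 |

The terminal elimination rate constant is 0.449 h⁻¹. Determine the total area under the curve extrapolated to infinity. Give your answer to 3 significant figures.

AUC = 1570 µg/L·h

Trapezoidal AUC_0→17:
  [0→1]: (0.0+436.2)/2 × 1 = 218.1
  [1→2.5]: (436.2+246.6)/2 × 1.5 = 512.1
  [2.5→8.5]: (246.6+16.7)/2 × 6 = 789.9
  [8.5→10]: (16.7+8.5)/2 × 1.5 = 18.9
  [10→16]: (8.5+0.6)/2 × 6 = 27.3
  [16→17]: (0.6+0.4)/2 × 1 = 0.5
  Sum = 1566.8 µg/L·h
Extrapolated tail: C_last / k_e = 0.4 / 0.449 = 0.891
AUC_0→∞ = 1566.8 + 0.891 = 1567.691 µg/L·h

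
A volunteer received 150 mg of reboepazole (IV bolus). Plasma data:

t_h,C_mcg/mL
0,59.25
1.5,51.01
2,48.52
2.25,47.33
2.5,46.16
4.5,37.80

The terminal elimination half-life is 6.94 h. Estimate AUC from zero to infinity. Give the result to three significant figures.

AUC = 594 mcg/mL·h

Trapezoidal AUC_0→4.5:
  [0→1.5]: (59.25+51.01)/2 × 1.5 = 82.695
  [1.5→2]: (51.01+48.52)/2 × 0.5 = 24.8825
  [2→2.25]: (48.52+47.33)/2 × 0.25 = 11.98125
  [2.25→2.5]: (47.33+46.16)/2 × 0.25 = 11.68625
  [2.5→4.5]: (46.16+37.80)/2 × 2 = 83.96
  Sum = 215.205 mcg/mL·h
k_e = ln2 / t½ = 0.693147 / 6.94 = 0.0999 h^-1
Extrapolated tail: C_last / k_e = 37.80 / 0.0999 = 378.378
AUC_0→∞ = 215.205 + 378.378 = 593.583 mcg/mL·h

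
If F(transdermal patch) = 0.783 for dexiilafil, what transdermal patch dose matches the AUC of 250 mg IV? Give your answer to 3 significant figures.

D_transdermal = 319 mg

For equal systemic exposure: F × D_ev = D_iv
D_ev = D_iv / F = 250 / 0.783 = 319.285 mg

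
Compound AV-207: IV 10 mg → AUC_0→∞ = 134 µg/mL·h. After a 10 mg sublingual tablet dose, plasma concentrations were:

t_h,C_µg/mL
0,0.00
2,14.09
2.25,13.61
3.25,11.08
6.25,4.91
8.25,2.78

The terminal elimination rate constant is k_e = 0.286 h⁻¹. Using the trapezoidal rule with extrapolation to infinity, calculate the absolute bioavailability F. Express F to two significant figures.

F = 0.53

Trapezoidal AUC_0→8.25 (sublingual tablet):
  [0→2]: (0.00+14.09)/2 × 2 = 14.09
  [2→2.25]: (14.09+13.61)/2 × 0.25 = 3.4625
  [2.25→3.25]: (13.61+11.08)/2 × 1 = 12.345
  [3.25→6.25]: (11.08+4.91)/2 × 3 = 23.985
  [6.25→8.25]: (4.91+2.78)/2 × 2 = 7.69
  Sum = 61.5725 µg/mL·h
Tail: C_last/k_e = 2.78/0.286 = 9.720
AUC_0→∞ (sublingual tablet) = 61.5725 + 9.720 = 71.2925 µg/mL·h
F = (AUC_ev/D_ev)/(AUC_iv/D_iv) = (71.2925/10)/(134/10) = 7.12925/13.4 = 0.5320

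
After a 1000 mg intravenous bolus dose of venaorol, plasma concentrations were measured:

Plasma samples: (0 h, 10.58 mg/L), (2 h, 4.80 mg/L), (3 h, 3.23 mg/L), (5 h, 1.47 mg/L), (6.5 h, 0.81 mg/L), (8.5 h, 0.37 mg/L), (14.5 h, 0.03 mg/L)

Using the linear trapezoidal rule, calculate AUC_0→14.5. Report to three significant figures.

Trapezoidal AUC_0→14.5:
  [0→2]: (10.58+4.80)/2 × 2 = 15.38
  [2→3]: (4.80+3.23)/2 × 1 = 4.015
  [3→5]: (3.23+1.47)/2 × 2 = 4.7
  [5→6.5]: (1.47+0.81)/2 × 1.5 = 1.71
  [6.5→8.5]: (0.81+0.37)/2 × 2 = 1.18
  [8.5→14.5]: (0.37+0.03)/2 × 6 = 1.2
  Sum = 28.185 mg/L·h

AUC = 28.2 mg/L·h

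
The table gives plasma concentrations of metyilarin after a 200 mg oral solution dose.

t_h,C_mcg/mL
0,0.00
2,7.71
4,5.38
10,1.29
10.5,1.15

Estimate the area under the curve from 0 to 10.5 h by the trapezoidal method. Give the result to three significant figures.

Trapezoidal AUC_0→10.5:
  [0→2]: (0.00+7.71)/2 × 2 = 7.71
  [2→4]: (7.71+5.38)/2 × 2 = 13.09
  [4→10]: (5.38+1.29)/2 × 6 = 20.01
  [10→10.5]: (1.29+1.15)/2 × 0.5 = 0.61
  Sum = 41.42 mcg/mL·h

AUC = 41.4 mcg/mL·h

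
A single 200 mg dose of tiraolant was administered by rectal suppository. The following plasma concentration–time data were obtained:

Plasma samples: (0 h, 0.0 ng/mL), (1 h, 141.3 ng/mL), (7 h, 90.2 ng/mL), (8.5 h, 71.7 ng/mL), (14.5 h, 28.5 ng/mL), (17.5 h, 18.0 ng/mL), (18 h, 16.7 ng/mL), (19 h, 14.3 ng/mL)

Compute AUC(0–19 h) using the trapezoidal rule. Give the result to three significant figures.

AUC = 1280 ng/mL·h

Trapezoidal AUC_0→19:
  [0→1]: (0.0+141.3)/2 × 1 = 70.65
  [1→7]: (141.3+90.2)/2 × 6 = 694.5
  [7→8.5]: (90.2+71.7)/2 × 1.5 = 121.425
  [8.5→14.5]: (71.7+28.5)/2 × 6 = 300.6
  [14.5→17.5]: (28.5+18.0)/2 × 3 = 69.75
  [17.5→18]: (18.0+16.7)/2 × 0.5 = 8.675
  [18→19]: (16.7+14.3)/2 × 1 = 15.5
  Sum = 1281.1 ng/mL·h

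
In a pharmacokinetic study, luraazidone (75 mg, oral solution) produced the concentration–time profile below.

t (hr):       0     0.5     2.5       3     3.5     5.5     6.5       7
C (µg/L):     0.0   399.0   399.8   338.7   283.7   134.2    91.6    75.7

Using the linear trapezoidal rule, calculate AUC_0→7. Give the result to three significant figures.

AUC = 1810 µg/L·hr

Trapezoidal AUC_0→7:
  [0→0.5]: (0.0+399.0)/2 × 0.5 = 99.75
  [0.5→2.5]: (399.0+399.8)/2 × 2 = 798.8
  [2.5→3]: (399.8+338.7)/2 × 0.5 = 184.625
  [3→3.5]: (338.7+283.7)/2 × 0.5 = 155.6
  [3.5→5.5]: (283.7+134.2)/2 × 2 = 417.9
  [5.5→6.5]: (134.2+91.6)/2 × 1 = 112.9
  [6.5→7]: (91.6+75.7)/2 × 0.5 = 41.825
  Sum = 1811.4 µg/L·hr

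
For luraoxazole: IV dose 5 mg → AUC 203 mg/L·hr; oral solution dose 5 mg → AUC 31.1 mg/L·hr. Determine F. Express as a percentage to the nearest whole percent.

F = (AUC_ev / D_ev) / (AUC_iv / D_iv)
  = (31.1/5) / (203/5)
  = 6.22 / 40.6 = 0.1532
  = 15.32%

F = 15%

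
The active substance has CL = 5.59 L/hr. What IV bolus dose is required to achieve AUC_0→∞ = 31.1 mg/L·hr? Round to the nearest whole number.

Dose_iv = CL × AUC_0→∞
     = 5.59 × 31.1 = 173.849 mg

Dose = 174 mg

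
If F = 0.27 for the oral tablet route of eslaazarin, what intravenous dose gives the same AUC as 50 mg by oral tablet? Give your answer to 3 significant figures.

D_iv = 13.5 mg

Systemic exposure from an extravascular dose = F × D_ev, so the equivalent IV dose is F × D_ev.
D_iv = F × D_ev = 0.27 × 50 = 13.5 mg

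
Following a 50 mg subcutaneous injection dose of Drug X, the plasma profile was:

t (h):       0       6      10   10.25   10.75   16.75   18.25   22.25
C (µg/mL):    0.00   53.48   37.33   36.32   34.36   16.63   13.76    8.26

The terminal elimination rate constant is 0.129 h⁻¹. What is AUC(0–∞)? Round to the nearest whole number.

Trapezoidal AUC_0→22.25:
  [0→6]: (0.00+53.48)/2 × 6 = 160.44
  [6→10]: (53.48+37.33)/2 × 4 = 181.62
  [10→10.25]: (37.33+36.32)/2 × 0.25 = 9.20625
  [10.25→10.75]: (36.32+34.36)/2 × 0.5 = 17.67
  [10.75→16.75]: (34.36+16.63)/2 × 6 = 152.97
  [16.75→18.25]: (16.63+13.76)/2 × 1.5 = 22.7925
  [18.25→22.25]: (13.76+8.26)/2 × 4 = 44.04
  Sum = 588.73875 µg/mL·h
Extrapolated tail: C_last / k_e = 8.26 / 0.129 = 64.031
AUC_0→∞ = 588.73875 + 64.031 = 652.76975 µg/mL·h

AUC = 653 µg/mL·h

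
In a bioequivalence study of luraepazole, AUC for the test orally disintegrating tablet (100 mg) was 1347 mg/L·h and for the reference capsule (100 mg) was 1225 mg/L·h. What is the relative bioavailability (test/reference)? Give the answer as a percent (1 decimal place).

F_rel = (AUC_test/D_test) / (AUC_ref/D_ref)
      = (1347/100) / (1225/100)
      = 13.47 / 12.25 = 1.0996 = 109.96%

F_rel = 110.0%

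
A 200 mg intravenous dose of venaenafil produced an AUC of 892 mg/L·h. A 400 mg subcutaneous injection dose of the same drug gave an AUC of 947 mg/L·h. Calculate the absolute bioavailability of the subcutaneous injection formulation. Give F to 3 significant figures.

F = (AUC_ev / D_ev) / (AUC_iv / D_iv)
  = (947/400) / (892/200)
  = 2.3675 / 4.46 = 0.5308

F = 0.531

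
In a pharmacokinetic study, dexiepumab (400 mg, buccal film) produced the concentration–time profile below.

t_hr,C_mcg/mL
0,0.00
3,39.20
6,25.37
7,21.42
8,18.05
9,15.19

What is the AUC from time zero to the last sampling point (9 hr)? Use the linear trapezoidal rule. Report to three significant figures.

Trapezoidal AUC_0→9:
  [0→3]: (0.00+39.20)/2 × 3 = 58.8
  [3→6]: (39.20+25.37)/2 × 3 = 96.855
  [6→7]: (25.37+21.42)/2 × 1 = 23.395
  [7→8]: (21.42+18.05)/2 × 1 = 19.735
  [8→9]: (18.05+15.19)/2 × 1 = 16.62
  Sum = 215.405 mcg/mL·hr

AUC = 215 mcg/mL·hr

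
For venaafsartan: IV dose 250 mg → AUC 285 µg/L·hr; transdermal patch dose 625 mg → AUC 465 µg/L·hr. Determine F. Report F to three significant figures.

F = 0.653

F = (AUC_ev / D_ev) / (AUC_iv / D_iv)
  = (465/625) / (285/250)
  = 0.744 / 1.14 = 0.6526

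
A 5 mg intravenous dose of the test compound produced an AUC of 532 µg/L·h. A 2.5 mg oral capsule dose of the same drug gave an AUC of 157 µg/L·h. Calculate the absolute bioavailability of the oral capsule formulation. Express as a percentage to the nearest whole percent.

F = (AUC_ev / D_ev) / (AUC_iv / D_iv)
  = (157/2.5) / (532/5)
  = 62.8 / 106.4 = 0.5902
  = 59.02%

F = 59%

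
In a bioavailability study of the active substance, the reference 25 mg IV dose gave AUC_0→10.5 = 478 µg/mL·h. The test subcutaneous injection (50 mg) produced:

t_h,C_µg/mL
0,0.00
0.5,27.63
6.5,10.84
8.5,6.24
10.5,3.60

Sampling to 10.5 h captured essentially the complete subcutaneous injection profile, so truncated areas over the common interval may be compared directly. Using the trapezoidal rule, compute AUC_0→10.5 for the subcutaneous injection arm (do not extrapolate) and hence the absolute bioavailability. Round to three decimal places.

Trapezoidal AUC_0→10.5 (subcutaneous injection):
  [0→0.5]: (0.00+27.63)/2 × 0.5 = 6.9075
  [0.5→6.5]: (27.63+10.84)/2 × 6 = 115.41
  [6.5→8.5]: (10.84+6.24)/2 × 2 = 17.08
  [8.5→10.5]: (6.24+3.60)/2 × 2 = 9.84
  Sum = 149.2375 µg/mL·h
F = (AUC_ev/D_ev)/(AUC_iv/D_iv) = (149.2375/50)/(478/25) = 2.98475/19.12 = 0.1561

F = 0.156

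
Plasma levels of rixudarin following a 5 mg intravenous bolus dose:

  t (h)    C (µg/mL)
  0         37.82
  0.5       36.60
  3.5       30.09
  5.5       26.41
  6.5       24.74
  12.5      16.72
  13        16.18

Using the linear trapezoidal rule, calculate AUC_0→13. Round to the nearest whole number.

Trapezoidal AUC_0→13:
  [0→0.5]: (37.82+36.60)/2 × 0.5 = 18.605
  [0.5→3.5]: (36.60+30.09)/2 × 3 = 100.035
  [3.5→5.5]: (30.09+26.41)/2 × 2 = 56.5
  [5.5→6.5]: (26.41+24.74)/2 × 1 = 25.575
  [6.5→12.5]: (24.74+16.72)/2 × 6 = 124.38
  [12.5→13]: (16.72+16.18)/2 × 0.5 = 8.225
  Sum = 333.32 µg/mL·h

AUC = 333 µg/mL·h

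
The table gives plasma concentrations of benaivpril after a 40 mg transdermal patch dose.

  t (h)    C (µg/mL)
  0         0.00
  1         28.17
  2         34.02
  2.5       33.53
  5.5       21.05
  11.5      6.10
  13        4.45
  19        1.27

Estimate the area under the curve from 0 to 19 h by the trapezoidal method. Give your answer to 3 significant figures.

Trapezoidal AUC_0→19:
  [0→1]: (0.00+28.17)/2 × 1 = 14.085
  [1→2]: (28.17+34.02)/2 × 1 = 31.095
  [2→2.5]: (34.02+33.53)/2 × 0.5 = 16.8875
  [2.5→5.5]: (33.53+21.05)/2 × 3 = 81.87
  [5.5→11.5]: (21.05+6.10)/2 × 6 = 81.45
  [11.5→13]: (6.10+4.45)/2 × 1.5 = 7.9125
  [13→19]: (4.45+1.27)/2 × 6 = 17.16
  Sum = 250.46 µg/mL·h

AUC = 250 µg/mL·h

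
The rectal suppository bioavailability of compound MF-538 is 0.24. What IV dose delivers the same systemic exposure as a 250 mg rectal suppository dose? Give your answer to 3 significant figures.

Systemic exposure from an extravascular dose = F × D_ev, so the equivalent IV dose is F × D_ev.
D_iv = F × D_ev = 0.24 × 250 = 60 mg

D_iv = 60.0 mg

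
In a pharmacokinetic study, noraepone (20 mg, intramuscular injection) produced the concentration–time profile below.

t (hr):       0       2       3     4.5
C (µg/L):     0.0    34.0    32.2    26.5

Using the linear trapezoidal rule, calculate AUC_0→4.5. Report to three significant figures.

AUC = 111 µg/L·hr

Trapezoidal AUC_0→4.5:
  [0→2]: (0.0+34.0)/2 × 2 = 34.0
  [2→3]: (34.0+32.2)/2 × 1 = 33.1
  [3→4.5]: (32.2+26.5)/2 × 1.5 = 44.025
  Sum = 111.125 µg/L·hr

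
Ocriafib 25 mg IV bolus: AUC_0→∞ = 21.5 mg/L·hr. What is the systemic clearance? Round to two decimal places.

CL = 1.16 L/hr

CL = Dose_iv / AUC_0→∞
   = 25 / 21.5 = 1.16279 L/hr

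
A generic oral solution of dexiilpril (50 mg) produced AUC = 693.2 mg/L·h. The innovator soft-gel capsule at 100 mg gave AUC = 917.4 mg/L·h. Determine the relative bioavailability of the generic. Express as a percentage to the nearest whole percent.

F_rel = 151%

F_rel = (AUC_test/D_test) / (AUC_ref/D_ref)
      = (693.2/50) / (917.4/100)
      = 13.864 / 9.174 = 1.5112 = 151.12%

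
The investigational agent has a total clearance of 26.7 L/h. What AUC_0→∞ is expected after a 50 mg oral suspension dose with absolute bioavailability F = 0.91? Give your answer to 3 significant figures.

AUC_0→∞ = F × Dose / CL
        = 0.91 × 50 / 26.7 = 1.70412 mg/L·h

AUC = 1.70 mg/L·h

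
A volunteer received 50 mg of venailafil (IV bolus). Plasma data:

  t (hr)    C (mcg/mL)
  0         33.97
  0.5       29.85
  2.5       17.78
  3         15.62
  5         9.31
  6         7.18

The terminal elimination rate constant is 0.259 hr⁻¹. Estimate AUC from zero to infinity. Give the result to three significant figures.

AUC = 133 mcg/mL·hr

Trapezoidal AUC_0→6:
  [0→0.5]: (33.97+29.85)/2 × 0.5 = 15.955
  [0.5→2.5]: (29.85+17.78)/2 × 2 = 47.63
  [2.5→3]: (17.78+15.62)/2 × 0.5 = 8.35
  [3→5]: (15.62+9.31)/2 × 2 = 24.93
  [5→6]: (9.31+7.18)/2 × 1 = 8.245
  Sum = 105.11 mcg/mL·hr
Extrapolated tail: C_last / k_e = 7.18 / 0.259 = 27.722
AUC_0→∞ = 105.11 + 27.722 = 132.832 mcg/mL·hr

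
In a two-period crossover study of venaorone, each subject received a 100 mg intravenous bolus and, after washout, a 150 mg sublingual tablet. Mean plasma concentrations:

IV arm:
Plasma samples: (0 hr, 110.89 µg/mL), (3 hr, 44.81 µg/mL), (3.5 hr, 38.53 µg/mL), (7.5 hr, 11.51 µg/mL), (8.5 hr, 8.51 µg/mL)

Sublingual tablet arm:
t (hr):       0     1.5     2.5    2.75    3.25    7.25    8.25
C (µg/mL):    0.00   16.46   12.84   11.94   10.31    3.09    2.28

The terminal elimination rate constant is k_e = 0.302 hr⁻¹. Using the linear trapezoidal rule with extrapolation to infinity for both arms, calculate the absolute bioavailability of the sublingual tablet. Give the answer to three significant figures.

F = 0.123

Trapezoidal AUC_0→8.5 (IV):
  [0→3]: (110.89+44.81)/2 × 3 = 233.55
  [3→3.5]: (44.81+38.53)/2 × 0.5 = 20.835
  [3.5→7.5]: (38.53+11.51)/2 × 4 = 100.08
  [7.5→8.5]: (11.51+8.51)/2 × 1 = 10.01
  Sum = 364.475 µg/mL·hr
IV tail: 8.51/0.302 = 28.179; AUC_iv,0→∞ = 364.475 + 28.179 = 392.654 µg/mL·hr
Trapezoidal AUC_0→8.25 (sublingual tablet):
  [0→1.5]: (0.00+16.46)/2 × 1.5 = 12.345
  [1.5→2.5]: (16.46+12.84)/2 × 1 = 14.65
  [2.5→2.75]: (12.84+11.94)/2 × 0.25 = 3.0975
  [2.75→3.25]: (11.94+10.31)/2 × 0.5 = 5.5625
  [3.25→7.25]: (10.31+3.09)/2 × 4 = 26.8
  [7.25→8.25]: (3.09+2.28)/2 × 1 = 2.685
  Sum = 65.14 µg/mL·hr
sublingual tablet tail: 2.28/0.302 = 7.550; AUC_ev,0→∞ = 65.14 + 7.550 = 72.69 µg/mL·hr
F = (AUC_ev/D_ev)/(AUC_iv/D_iv) = (72.69/150)/(392.654/100) = 0.4846/3.92654 = 0.1234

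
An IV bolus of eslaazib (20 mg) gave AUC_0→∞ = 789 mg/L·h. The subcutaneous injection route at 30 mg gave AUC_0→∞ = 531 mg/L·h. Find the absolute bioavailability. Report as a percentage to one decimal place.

F = 44.9%

F = (AUC_ev / D_ev) / (AUC_iv / D_iv)
  = (531/30) / (789/20)
  = 17.7 / 39.45 = 0.4487
  = 44.87%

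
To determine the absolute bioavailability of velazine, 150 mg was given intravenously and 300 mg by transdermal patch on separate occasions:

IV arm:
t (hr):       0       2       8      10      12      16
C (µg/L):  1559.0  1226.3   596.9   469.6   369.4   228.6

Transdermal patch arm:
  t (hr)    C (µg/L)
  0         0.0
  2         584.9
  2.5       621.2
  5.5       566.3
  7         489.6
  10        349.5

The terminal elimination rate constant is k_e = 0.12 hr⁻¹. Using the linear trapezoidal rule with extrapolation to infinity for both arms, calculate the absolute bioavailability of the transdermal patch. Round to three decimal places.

Trapezoidal AUC_0→16 (IV):
  [0→2]: (1559.0+1226.3)/2 × 2 = 2785.3
  [2→8]: (1226.3+596.9)/2 × 6 = 5469.6
  [8→10]: (596.9+469.6)/2 × 2 = 1066.5
  [10→12]: (469.6+369.4)/2 × 2 = 839.0
  [12→16]: (369.4+228.6)/2 × 4 = 1196.0
  Sum = 11356.4 µg/L·hr
IV tail: 228.6/0.12 = 1905.000; AUC_iv,0→∞ = 11356.4 + 1905.000 = 13261.4 µg/L·hr
Trapezoidal AUC_0→10 (transdermal patch):
  [0→2]: (0.0+584.9)/2 × 2 = 584.9
  [2→2.5]: (584.9+621.2)/2 × 0.5 = 301.525
  [2.5→5.5]: (621.2+566.3)/2 × 3 = 1781.25
  [5.5→7]: (566.3+489.6)/2 × 1.5 = 791.925
  [7→10]: (489.6+349.5)/2 × 3 = 1258.65
  Sum = 4718.25 µg/L·hr
transdermal patch tail: 349.5/0.12 = 2912.500; AUC_ev,0→∞ = 4718.25 + 2912.500 = 7630.75 µg/L·hr
F = (AUC_ev/D_ev)/(AUC_iv/D_iv) = (7630.75/300)/(13261.4/150) = 25.4358/88.4093 = 0.2877

F = 0.288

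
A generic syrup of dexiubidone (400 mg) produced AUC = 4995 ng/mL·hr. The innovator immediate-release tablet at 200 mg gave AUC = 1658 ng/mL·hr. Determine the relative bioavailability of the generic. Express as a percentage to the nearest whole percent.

F_rel = 151%

F_rel = (AUC_test/D_test) / (AUC_ref/D_ref)
      = (4995/400) / (1658/200)
      = 12.4875 / 8.29 = 1.5063 = 150.63%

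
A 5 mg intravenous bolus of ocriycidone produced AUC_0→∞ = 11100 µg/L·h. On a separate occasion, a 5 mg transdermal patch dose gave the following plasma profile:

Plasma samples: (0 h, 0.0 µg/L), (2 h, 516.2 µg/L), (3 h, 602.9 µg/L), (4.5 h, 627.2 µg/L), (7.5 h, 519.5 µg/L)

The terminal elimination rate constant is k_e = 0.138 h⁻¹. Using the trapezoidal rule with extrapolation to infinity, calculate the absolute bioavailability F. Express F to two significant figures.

Trapezoidal AUC_0→7.5 (transdermal patch):
  [0→2]: (0.0+516.2)/2 × 2 = 516.2
  [2→3]: (516.2+602.9)/2 × 1 = 559.55
  [3→4.5]: (602.9+627.2)/2 × 1.5 = 922.575
  [4.5→7.5]: (627.2+519.5)/2 × 3 = 1720.05
  Sum = 3718.375 µg/L·h
Tail: C_last/k_e = 519.5/0.138 = 3764.493
AUC_0→∞ (transdermal patch) = 3718.375 + 3764.493 = 7482.868 µg/L·h
F = (AUC_ev/D_ev)/(AUC_iv/D_iv) = (7482.868/5)/(11100/5) = 1496.5736/2220 = 0.6741

F = 0.67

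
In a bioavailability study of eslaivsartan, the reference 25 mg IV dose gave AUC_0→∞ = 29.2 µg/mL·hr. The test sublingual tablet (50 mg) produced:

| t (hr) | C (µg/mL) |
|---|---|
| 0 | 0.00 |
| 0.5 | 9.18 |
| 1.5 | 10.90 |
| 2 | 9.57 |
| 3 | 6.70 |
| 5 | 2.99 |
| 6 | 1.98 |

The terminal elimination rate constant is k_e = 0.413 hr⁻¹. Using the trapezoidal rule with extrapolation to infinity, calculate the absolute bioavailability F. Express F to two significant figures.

Trapezoidal AUC_0→6 (sublingual tablet):
  [0→0.5]: (0.00+9.18)/2 × 0.5 = 2.295
  [0.5→1.5]: (9.18+10.90)/2 × 1 = 10.04
  [1.5→2]: (10.90+9.57)/2 × 0.5 = 5.1175
  [2→3]: (9.57+6.70)/2 × 1 = 8.135
  [3→5]: (6.70+2.99)/2 × 2 = 9.69
  [5→6]: (2.99+1.98)/2 × 1 = 2.485
  Sum = 37.7625 µg/mL·hr
Tail: C_last/k_e = 1.98/0.413 = 4.794
AUC_0→∞ (sublingual tablet) = 37.7625 + 4.794 = 42.5565 µg/mL·hr
F = (AUC_ev/D_ev)/(AUC_iv/D_iv) = (42.5565/50)/(29.2/25) = 0.85113/1.168 = 0.7287

F = 0.73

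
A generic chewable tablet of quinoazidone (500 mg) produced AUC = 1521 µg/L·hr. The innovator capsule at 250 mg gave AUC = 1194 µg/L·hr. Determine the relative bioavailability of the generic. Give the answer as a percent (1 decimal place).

F_rel = 63.7%

F_rel = (AUC_test/D_test) / (AUC_ref/D_ref)
      = (1521/500) / (1194/250)
      = 3.042 / 4.776 = 0.6369 = 63.69%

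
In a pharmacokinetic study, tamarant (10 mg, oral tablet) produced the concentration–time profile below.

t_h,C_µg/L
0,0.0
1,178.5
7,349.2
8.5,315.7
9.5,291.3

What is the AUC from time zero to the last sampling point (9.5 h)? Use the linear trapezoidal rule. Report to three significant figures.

AUC = 2470 µg/L·h

Trapezoidal AUC_0→9.5:
  [0→1]: (0.0+178.5)/2 × 1 = 89.25
  [1→7]: (178.5+349.2)/2 × 6 = 1583.1
  [7→8.5]: (349.2+315.7)/2 × 1.5 = 498.675
  [8.5→9.5]: (315.7+291.3)/2 × 1 = 303.5
  Sum = 2474.525 µg/L·h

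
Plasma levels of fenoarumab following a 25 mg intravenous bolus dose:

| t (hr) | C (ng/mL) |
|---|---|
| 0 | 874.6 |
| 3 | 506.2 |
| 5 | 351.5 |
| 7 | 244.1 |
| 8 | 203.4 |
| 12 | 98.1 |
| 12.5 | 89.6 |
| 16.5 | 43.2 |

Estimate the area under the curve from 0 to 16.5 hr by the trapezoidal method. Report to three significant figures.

Trapezoidal AUC_0→16.5:
  [0→3]: (874.6+506.2)/2 × 3 = 2071.2
  [3→5]: (506.2+351.5)/2 × 2 = 857.7
  [5→7]: (351.5+244.1)/2 × 2 = 595.6
  [7→8]: (244.1+203.4)/2 × 1 = 223.75
  [8→12]: (203.4+98.1)/2 × 4 = 603.0
  [12→12.5]: (98.1+89.6)/2 × 0.5 = 46.925
  [12.5→16.5]: (89.6+43.2)/2 × 4 = 265.6
  Sum = 4663.775 ng/mL·hr

AUC = 4660 ng/mL·hr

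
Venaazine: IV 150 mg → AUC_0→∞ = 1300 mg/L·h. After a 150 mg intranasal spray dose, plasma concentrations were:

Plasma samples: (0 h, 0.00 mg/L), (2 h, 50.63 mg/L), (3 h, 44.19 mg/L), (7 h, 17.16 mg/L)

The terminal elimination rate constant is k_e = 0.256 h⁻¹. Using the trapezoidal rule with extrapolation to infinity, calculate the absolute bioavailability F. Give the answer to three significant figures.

F = 0.221

Trapezoidal AUC_0→7 (intranasal spray):
  [0→2]: (0.00+50.63)/2 × 2 = 50.63
  [2→3]: (50.63+44.19)/2 × 1 = 47.41
  [3→7]: (44.19+17.16)/2 × 4 = 122.7
  Sum = 220.74 mg/L·h
Tail: C_last/k_e = 17.16/0.256 = 67.031
AUC_0→∞ (intranasal spray) = 220.74 + 67.031 = 287.771 mg/L·h
F = (AUC_ev/D_ev)/(AUC_iv/D_iv) = (287.771/150)/(1300/150) = 1.91847/8.66667 = 0.2214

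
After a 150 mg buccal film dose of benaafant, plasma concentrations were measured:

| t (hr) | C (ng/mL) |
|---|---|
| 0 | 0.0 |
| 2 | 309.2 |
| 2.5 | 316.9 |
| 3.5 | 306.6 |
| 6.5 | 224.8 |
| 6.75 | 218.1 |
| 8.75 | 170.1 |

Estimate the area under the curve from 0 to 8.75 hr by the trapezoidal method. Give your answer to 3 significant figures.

Trapezoidal AUC_0→8.75:
  [0→2]: (0.0+309.2)/2 × 2 = 309.2
  [2→2.5]: (309.2+316.9)/2 × 0.5 = 156.525
  [2.5→3.5]: (316.9+306.6)/2 × 1 = 311.75
  [3.5→6.5]: (306.6+224.8)/2 × 3 = 797.1
  [6.5→6.75]: (224.8+218.1)/2 × 0.25 = 55.3625
  [6.75→8.75]: (218.1+170.1)/2 × 2 = 388.2
  Sum = 2018.1375 ng/mL·hr

AUC = 2020 ng/mL·hr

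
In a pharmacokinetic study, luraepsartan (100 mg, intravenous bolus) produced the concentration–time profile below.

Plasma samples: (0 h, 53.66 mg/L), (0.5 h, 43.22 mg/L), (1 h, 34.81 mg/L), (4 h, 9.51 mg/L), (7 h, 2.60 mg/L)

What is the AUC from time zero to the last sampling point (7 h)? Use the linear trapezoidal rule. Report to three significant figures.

AUC = 128 mg/L·h

Trapezoidal AUC_0→7:
  [0→0.5]: (53.66+43.22)/2 × 0.5 = 24.22
  [0.5→1]: (43.22+34.81)/2 × 0.5 = 19.5075
  [1→4]: (34.81+9.51)/2 × 3 = 66.48
  [4→7]: (9.51+2.60)/2 × 3 = 18.165
  Sum = 128.3725 mg/L·h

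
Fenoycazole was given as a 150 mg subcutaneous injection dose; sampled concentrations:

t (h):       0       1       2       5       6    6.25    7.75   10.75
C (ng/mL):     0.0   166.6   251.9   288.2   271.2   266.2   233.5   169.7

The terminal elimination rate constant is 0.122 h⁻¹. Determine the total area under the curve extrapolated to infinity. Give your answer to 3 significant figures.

AUC = 3820 ng/mL·h

Trapezoidal AUC_0→10.75:
  [0→1]: (0.0+166.6)/2 × 1 = 83.3
  [1→2]: (166.6+251.9)/2 × 1 = 209.25
  [2→5]: (251.9+288.2)/2 × 3 = 810.15
  [5→6]: (288.2+271.2)/2 × 1 = 279.7
  [6→6.25]: (271.2+266.2)/2 × 0.25 = 67.175
  [6.25→7.75]: (266.2+233.5)/2 × 1.5 = 374.775
  [7.75→10.75]: (233.5+169.7)/2 × 3 = 604.8
  Sum = 2429.15 ng/mL·h
Extrapolated tail: C_last / k_e = 169.7 / 0.122 = 1390.984
AUC_0→∞ = 2429.15 + 1390.984 = 3820.134 ng/mL·h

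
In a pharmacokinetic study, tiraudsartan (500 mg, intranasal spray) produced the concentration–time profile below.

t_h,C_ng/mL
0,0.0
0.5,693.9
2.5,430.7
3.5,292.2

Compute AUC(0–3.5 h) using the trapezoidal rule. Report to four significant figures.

AUC = 1660 ng/mL·h

Trapezoidal AUC_0→3.5:
  [0→0.5]: (0.0+693.9)/2 × 0.5 = 173.475
  [0.5→2.5]: (693.9+430.7)/2 × 2 = 1124.6
  [2.5→3.5]: (430.7+292.2)/2 × 1 = 361.45
  Sum = 1659.525 ng/mL·h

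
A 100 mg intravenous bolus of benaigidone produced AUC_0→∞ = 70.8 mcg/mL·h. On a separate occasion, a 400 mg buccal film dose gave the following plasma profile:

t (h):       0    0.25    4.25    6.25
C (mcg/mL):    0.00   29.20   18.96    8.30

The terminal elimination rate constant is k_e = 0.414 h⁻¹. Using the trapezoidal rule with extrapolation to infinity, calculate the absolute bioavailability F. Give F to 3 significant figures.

Trapezoidal AUC_0→6.25 (buccal film):
  [0→0.25]: (0.00+29.20)/2 × 0.25 = 3.65
  [0.25→4.25]: (29.20+18.96)/2 × 4 = 96.32
  [4.25→6.25]: (18.96+8.30)/2 × 2 = 27.26
  Sum = 127.23 mcg/mL·h
Tail: C_last/k_e = 8.30/0.414 = 20.048
AUC_0→∞ (buccal film) = 127.23 + 20.048 = 147.278 mcg/mL·h
F = (AUC_ev/D_ev)/(AUC_iv/D_iv) = (147.278/400)/(70.8/100) = 0.368195/0.708 = 0.5200

F = 0.520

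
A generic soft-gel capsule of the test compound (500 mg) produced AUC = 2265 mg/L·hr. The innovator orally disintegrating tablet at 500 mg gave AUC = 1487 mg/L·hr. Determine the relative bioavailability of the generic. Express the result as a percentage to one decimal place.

F_rel = (AUC_test/D_test) / (AUC_ref/D_ref)
      = (2265/500) / (1487/500)
      = 4.53 / 2.974 = 1.5232 = 152.32%

F_rel = 152.3%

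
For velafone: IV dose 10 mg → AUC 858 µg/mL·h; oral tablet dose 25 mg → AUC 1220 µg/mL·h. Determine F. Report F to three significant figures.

F = (AUC_ev / D_ev) / (AUC_iv / D_iv)
  = (1220/25) / (858/10)
  = 48.8 / 85.8 = 0.5688

F = 0.569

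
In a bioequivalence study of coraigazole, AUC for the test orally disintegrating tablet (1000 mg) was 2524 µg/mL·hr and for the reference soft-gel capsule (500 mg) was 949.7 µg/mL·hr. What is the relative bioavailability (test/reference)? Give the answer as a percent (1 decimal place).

F_rel = 132.9%

F_rel = (AUC_test/D_test) / (AUC_ref/D_ref)
      = (2524/1000) / (949.7/500)
      = 2.524 / 1.8994 = 1.3288 = 132.88%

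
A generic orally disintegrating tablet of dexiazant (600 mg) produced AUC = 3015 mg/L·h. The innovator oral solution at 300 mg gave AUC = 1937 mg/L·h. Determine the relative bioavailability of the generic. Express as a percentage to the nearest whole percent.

F_rel = 78%

F_rel = (AUC_test/D_test) / (AUC_ref/D_ref)
      = (3015/600) / (1937/300)
      = 5.025 / 6.45667 = 0.7783 = 77.83%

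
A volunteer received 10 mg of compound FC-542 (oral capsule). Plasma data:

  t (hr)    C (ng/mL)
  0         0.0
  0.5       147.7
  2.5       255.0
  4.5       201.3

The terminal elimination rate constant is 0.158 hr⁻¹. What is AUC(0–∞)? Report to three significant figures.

Trapezoidal AUC_0→4.5:
  [0→0.5]: (0.0+147.7)/2 × 0.5 = 36.925
  [0.5→2.5]: (147.7+255.0)/2 × 2 = 402.7
  [2.5→4.5]: (255.0+201.3)/2 × 2 = 456.3
  Sum = 895.925 ng/mL·hr
Extrapolated tail: C_last / k_e = 201.3 / 0.158 = 1274.051
AUC_0→∞ = 895.925 + 1274.051 = 2169.976 ng/mL·hr

AUC = 2170 ng/mL·hr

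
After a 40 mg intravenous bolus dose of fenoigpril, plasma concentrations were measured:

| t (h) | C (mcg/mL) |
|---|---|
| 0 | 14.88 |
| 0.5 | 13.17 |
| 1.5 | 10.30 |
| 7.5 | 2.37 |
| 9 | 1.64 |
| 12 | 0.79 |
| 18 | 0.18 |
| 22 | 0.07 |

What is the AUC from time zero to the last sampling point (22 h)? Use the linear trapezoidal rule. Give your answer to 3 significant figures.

Trapezoidal AUC_0→22:
  [0→0.5]: (14.88+13.17)/2 × 0.5 = 7.0125
  [0.5→1.5]: (13.17+10.30)/2 × 1 = 11.735
  [1.5→7.5]: (10.30+2.37)/2 × 6 = 38.01
  [7.5→9]: (2.37+1.64)/2 × 1.5 = 3.0075
  [9→12]: (1.64+0.79)/2 × 3 = 3.645
  [12→18]: (0.79+0.18)/2 × 6 = 2.91
  [18→22]: (0.18+0.07)/2 × 4 = 0.5
  Sum = 66.82 mcg/mL·h

AUC = 66.8 mcg/mL·h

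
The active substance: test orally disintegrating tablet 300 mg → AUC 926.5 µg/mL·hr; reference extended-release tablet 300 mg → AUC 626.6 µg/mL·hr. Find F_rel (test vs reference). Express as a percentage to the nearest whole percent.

F_rel = (AUC_test/D_test) / (AUC_ref/D_ref)
      = (926.5/300) / (626.6/300)
      = 3.08833 / 2.08867 = 1.4786 = 147.86%

F_rel = 148%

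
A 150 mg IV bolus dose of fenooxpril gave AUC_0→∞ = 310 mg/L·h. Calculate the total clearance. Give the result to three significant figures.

CL = 0.484 L/h

CL = Dose_iv / AUC_0→∞
   = 150 / 310 = 0.483871 L/h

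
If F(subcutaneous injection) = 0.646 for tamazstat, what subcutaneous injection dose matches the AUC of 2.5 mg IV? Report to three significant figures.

D_subcutaneous = 3.87 mg

For equal systemic exposure: F × D_ev = D_iv
D_ev = D_iv / F = 2.5 / 0.646 = 3.86997 mg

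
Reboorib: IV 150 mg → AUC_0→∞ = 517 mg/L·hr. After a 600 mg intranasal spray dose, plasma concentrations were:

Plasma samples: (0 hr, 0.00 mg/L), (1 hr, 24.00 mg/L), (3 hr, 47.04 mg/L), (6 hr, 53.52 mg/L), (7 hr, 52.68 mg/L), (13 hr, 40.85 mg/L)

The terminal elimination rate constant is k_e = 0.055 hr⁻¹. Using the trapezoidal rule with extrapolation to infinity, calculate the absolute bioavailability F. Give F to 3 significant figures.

Trapezoidal AUC_0→13 (intranasal spray):
  [0→1]: (0.00+24.00)/2 × 1 = 12.0
  [1→3]: (24.00+47.04)/2 × 2 = 71.04
  [3→6]: (47.04+53.52)/2 × 3 = 150.84
  [6→7]: (53.52+52.68)/2 × 1 = 53.1
  [7→13]: (52.68+40.85)/2 × 6 = 280.59
  Sum = 567.57 mg/L·hr
Tail: C_last/k_e = 40.85/0.055 = 742.727
AUC_0→∞ (intranasal spray) = 567.57 + 742.727 = 1310.297 mg/L·hr
F = (AUC_ev/D_ev)/(AUC_iv/D_iv) = (1310.297/600)/(517/150) = 2.18383/3.44667 = 0.6336

F = 0.634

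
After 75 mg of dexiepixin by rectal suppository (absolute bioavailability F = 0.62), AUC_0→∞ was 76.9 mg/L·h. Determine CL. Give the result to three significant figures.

CL = 0.605 L/h

CL = F × Dose / AUC_0→∞
   = 0.62 × 75 / 76.9 = 0.604681 L/h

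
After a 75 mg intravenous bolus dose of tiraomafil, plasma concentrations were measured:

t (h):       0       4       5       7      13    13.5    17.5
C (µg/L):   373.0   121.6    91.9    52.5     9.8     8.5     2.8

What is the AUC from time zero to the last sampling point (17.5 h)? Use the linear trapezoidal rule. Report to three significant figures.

AUC = 1450 µg/L·h

Trapezoidal AUC_0→17.5:
  [0→4]: (373.0+121.6)/2 × 4 = 989.2
  [4→5]: (121.6+91.9)/2 × 1 = 106.75
  [5→7]: (91.9+52.5)/2 × 2 = 144.4
  [7→13]: (52.5+9.8)/2 × 6 = 186.9
  [13→13.5]: (9.8+8.5)/2 × 0.5 = 4.575
  [13.5→17.5]: (8.5+2.8)/2 × 4 = 22.6
  Sum = 1454.425 µg/L·h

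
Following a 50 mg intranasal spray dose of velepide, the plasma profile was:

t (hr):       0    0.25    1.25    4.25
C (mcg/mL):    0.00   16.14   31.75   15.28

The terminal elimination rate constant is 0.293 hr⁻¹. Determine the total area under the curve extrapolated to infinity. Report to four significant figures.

AUC = 148.7 mcg/mL·hr

Trapezoidal AUC_0→4.25:
  [0→0.25]: (0.00+16.14)/2 × 0.25 = 2.0175
  [0.25→1.25]: (16.14+31.75)/2 × 1 = 23.945
  [1.25→4.25]: (31.75+15.28)/2 × 3 = 70.545
  Sum = 96.5075 mcg/mL·hr
Extrapolated tail: C_last / k_e = 15.28 / 0.293 = 52.150
AUC_0→∞ = 96.5075 + 52.150 = 148.6575 mcg/mL·hr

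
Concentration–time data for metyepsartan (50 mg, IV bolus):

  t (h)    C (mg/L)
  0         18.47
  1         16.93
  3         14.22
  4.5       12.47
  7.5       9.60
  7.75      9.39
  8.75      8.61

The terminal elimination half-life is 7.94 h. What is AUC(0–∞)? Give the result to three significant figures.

Trapezoidal AUC_0→8.75:
  [0→1]: (18.47+16.93)/2 × 1 = 17.7
  [1→3]: (16.93+14.22)/2 × 2 = 31.15
  [3→4.5]: (14.22+12.47)/2 × 1.5 = 20.0175
  [4.5→7.5]: (12.47+9.60)/2 × 3 = 33.105
  [7.5→7.75]: (9.60+9.39)/2 × 0.25 = 2.37375
  [7.75→8.75]: (9.39+8.61)/2 × 1 = 9.0
  Sum = 113.34625 mg/L·h
k_e = ln2 / t½ = 0.693147 / 7.94 = 0.0873 h^-1
Extrapolated tail: C_last / k_e = 8.61 / 0.0873 = 98.625
AUC_0→∞ = 113.34625 + 98.625 = 211.97125 mg/L·h

AUC = 212 mg/L·h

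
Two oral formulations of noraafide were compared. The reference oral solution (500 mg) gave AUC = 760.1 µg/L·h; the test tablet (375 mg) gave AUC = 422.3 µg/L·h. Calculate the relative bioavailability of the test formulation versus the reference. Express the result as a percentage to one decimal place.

F_rel = 74.1%

F_rel = (AUC_test/D_test) / (AUC_ref/D_ref)
      = (422.3/375) / (760.1/500)
      = 1.12613 / 1.5202 = 0.7408 = 74.08%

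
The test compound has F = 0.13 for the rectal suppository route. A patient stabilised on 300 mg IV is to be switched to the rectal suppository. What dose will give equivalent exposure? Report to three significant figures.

For equal systemic exposure: F × D_ev = D_iv
D_ev = D_iv / F = 300 / 0.13 = 2307.69 mg

D_rectal = 2310 mg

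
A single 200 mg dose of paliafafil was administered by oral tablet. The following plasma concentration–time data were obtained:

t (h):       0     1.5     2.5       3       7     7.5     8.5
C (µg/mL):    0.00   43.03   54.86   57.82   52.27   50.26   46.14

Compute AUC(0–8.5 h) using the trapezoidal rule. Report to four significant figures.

Trapezoidal AUC_0→8.5:
  [0→1.5]: (0.00+43.03)/2 × 1.5 = 32.2725
  [1.5→2.5]: (43.03+54.86)/2 × 1 = 48.945
  [2.5→3]: (54.86+57.82)/2 × 0.5 = 28.17
  [3→7]: (57.82+52.27)/2 × 4 = 220.18
  [7→7.5]: (52.27+50.26)/2 × 0.5 = 25.6325
  [7.5→8.5]: (50.26+46.14)/2 × 1 = 48.2
  Sum = 403.4 µg/mL·h

AUC = 403.4 µg/mL·h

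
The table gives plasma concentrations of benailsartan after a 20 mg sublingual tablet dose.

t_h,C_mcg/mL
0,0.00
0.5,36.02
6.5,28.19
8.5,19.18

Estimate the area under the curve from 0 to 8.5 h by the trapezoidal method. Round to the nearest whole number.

AUC = 249 mcg/mL·h

Trapezoidal AUC_0→8.5:
  [0→0.5]: (0.00+36.02)/2 × 0.5 = 9.005
  [0.5→6.5]: (36.02+28.19)/2 × 6 = 192.63
  [6.5→8.5]: (28.19+19.18)/2 × 2 = 47.37
  Sum = 249.005 mcg/mL·h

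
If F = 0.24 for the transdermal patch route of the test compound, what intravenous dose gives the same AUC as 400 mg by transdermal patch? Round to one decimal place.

Systemic exposure from an extravascular dose = F × D_ev, so the equivalent IV dose is F × D_ev.
D_iv = F × D_ev = 0.24 × 400 = 96 mg

D_iv = 96.0 mg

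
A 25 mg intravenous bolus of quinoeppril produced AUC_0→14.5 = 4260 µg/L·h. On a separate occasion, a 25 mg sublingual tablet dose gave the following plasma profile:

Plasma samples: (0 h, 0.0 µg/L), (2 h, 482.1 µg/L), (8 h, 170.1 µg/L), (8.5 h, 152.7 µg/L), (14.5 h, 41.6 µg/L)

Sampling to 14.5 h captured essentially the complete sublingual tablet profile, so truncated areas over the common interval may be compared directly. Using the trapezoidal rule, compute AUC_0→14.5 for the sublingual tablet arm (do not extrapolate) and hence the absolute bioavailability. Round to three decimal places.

Trapezoidal AUC_0→14.5 (sublingual tablet):
  [0→2]: (0.0+482.1)/2 × 2 = 482.1
  [2→8]: (482.1+170.1)/2 × 6 = 1956.6
  [8→8.5]: (170.1+152.7)/2 × 0.5 = 80.7
  [8.5→14.5]: (152.7+41.6)/2 × 6 = 582.9
  Sum = 3102.3 µg/L·h
F = (AUC_ev/D_ev)/(AUC_iv/D_iv) = (3102.3/25)/(4260/25) = 124.092/170.4 = 0.7282

F = 0.728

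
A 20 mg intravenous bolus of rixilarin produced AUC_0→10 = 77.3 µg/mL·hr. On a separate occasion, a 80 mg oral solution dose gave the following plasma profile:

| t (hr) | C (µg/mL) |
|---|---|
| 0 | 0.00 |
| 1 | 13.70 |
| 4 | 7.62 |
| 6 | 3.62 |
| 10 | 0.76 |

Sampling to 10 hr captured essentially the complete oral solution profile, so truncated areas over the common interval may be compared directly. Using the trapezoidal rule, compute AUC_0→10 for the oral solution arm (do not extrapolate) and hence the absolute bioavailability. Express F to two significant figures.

Trapezoidal AUC_0→10 (oral solution):
  [0→1]: (0.00+13.70)/2 × 1 = 6.85
  [1→4]: (13.70+7.62)/2 × 3 = 31.98
  [4→6]: (7.62+3.62)/2 × 2 = 11.24
  [6→10]: (3.62+0.76)/2 × 4 = 8.76
  Sum = 58.83 µg/mL·hr
F = (AUC_ev/D_ev)/(AUC_iv/D_iv) = (58.83/80)/(77.3/20) = 0.735375/3.865 = 0.1903

F = 0.19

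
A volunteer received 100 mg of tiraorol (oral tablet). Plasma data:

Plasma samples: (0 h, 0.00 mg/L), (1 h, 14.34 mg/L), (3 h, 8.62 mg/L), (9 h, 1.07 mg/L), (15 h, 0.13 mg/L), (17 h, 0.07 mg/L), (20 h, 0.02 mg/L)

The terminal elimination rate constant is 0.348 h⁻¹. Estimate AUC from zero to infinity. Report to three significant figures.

AUC = 63.2 mg/L·h

Trapezoidal AUC_0→20:
  [0→1]: (0.00+14.34)/2 × 1 = 7.17
  [1→3]: (14.34+8.62)/2 × 2 = 22.96
  [3→9]: (8.62+1.07)/2 × 6 = 29.07
  [9→15]: (1.07+0.13)/2 × 6 = 3.6
  [15→17]: (0.13+0.07)/2 × 2 = 0.2
  [17→20]: (0.07+0.02)/2 × 3 = 0.135
  Sum = 63.135 mg/L·h
Extrapolated tail: C_last / k_e = 0.02 / 0.348 = 0.057
AUC_0→∞ = 63.135 + 0.057 = 63.192 mg/L·h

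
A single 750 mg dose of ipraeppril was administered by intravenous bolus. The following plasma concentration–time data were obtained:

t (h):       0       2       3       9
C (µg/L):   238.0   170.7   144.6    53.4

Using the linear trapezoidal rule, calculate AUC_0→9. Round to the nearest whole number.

AUC = 1160 µg/L·h

Trapezoidal AUC_0→9:
  [0→2]: (238.0+170.7)/2 × 2 = 408.7
  [2→3]: (170.7+144.6)/2 × 1 = 157.65
  [3→9]: (144.6+53.4)/2 × 6 = 594.0
  Sum = 1160.35 µg/L·h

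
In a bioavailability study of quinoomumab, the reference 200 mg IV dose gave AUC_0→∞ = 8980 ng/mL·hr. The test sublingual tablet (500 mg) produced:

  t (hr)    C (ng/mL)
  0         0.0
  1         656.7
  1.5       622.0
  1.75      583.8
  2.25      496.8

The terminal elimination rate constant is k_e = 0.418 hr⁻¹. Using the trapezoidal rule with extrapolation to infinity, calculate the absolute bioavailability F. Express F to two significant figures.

Trapezoidal AUC_0→2.25 (sublingual tablet):
  [0→1]: (0.0+656.7)/2 × 1 = 328.35
  [1→1.5]: (656.7+622.0)/2 × 0.5 = 319.675
  [1.5→1.75]: (622.0+583.8)/2 × 0.25 = 150.725
  [1.75→2.25]: (583.8+496.8)/2 × 0.5 = 270.15
  Sum = 1068.9 ng/mL·hr
Tail: C_last/k_e = 496.8/0.418 = 1188.517
AUC_0→∞ (sublingual tablet) = 1068.9 + 1188.517 = 2257.417 ng/mL·hr
F = (AUC_ev/D_ev)/(AUC_iv/D_iv) = (2257.417/500)/(8980/200) = 4.514834/44.9 = 0.1006

F = 0.10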